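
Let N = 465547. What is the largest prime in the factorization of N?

465547 = 71 · 6557
6557 = 79 · 83
83 is prime.
So 465547 = 71 · 79 · 83; the largest prime factor is 83.

83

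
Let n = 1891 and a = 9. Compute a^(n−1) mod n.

9^1 ≡ 9 (mod 1891)
9^2 ≡ 9^2 = 81 ≡ 81 (mod 1891)
9^4 ≡ 81^2 = 6561 ≡ 888 (mod 1891)
9^8 ≡ 888^2 = 788544 ≡ 1888 (mod 1891)
9^16 ≡ 1888^2 = 3564544 ≡ 9 (mod 1891)
9^32 ≡ 9^2 = 81 ≡ 81 (mod 1891)
9^64 ≡ 81^2 = 6561 ≡ 888 (mod 1891)
9^128 ≡ 888^2 = 788544 ≡ 1888 (mod 1891)
9^256 ≡ 1888^2 = 3564544 ≡ 9 (mod 1891)
9^512 ≡ 9^2 = 81 ≡ 81 (mod 1891)
9^1024 ≡ 81^2 = 6561 ≡ 888 (mod 1891)
1890 = 1024 + 512 + 256 + 64 + 32 + 2 in binary powers of 2.
So 9^1890 ≡ 888 · 81 · 9 · 888 · 81 · 81 ≡ 1 (mod 1891).
Since the result is 1, base 9 gives no evidence that 1891 is composite.

1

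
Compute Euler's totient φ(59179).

54120

Factor: 59179 = 23 · 31 · 83.
φ(59179) = (23−1) · (31−1) · (83−1) = 22 · 30 · 82 = 54120.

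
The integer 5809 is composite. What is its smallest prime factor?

5809 is odd.
Digit sum 22, not divisible by 3.
Ends in 9: not divisible by 5.
7: 5809 = 7·829 + 6
11: 5809 = 11·528 + 1
13: 5809 = 13·446 + 11
17: 5809 = 17·341 + 12
19: 5809 = 19·305 + 14
23: 5809 = 23·252 + 13
29: 5809 = 29·200 + 9
31: 5809 = 31·187 + 12
37: 5809 = 37·157

37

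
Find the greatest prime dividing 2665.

2665 = 5 · 533
533 = 13 · 41
41 is prime.
So 2665 = 5 · 13 · 41; the largest prime factor is 41.

41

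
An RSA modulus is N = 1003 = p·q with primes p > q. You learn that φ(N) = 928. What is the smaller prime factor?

17

φ(n) = (p−1)(q−1) = n − (p+q) + 1, so p + q = 1003 − 928 + 1 = 76.
p and q are the roots of t² − 76t + 1003 = 0.
Discriminant: 76² − 4·1003 = 5776 − 4012 = 1764; √1764 = 42.
q = (76 − 42)/2 = 17, p = (76 + 42)/2 = 59.
Check: 17 · 59 = 1003.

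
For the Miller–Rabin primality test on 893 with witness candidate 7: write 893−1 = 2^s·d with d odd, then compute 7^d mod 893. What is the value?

893 − 1 = 892 = 2^2 · 223, so d = 223.
7^1 ≡ 7 (mod 893)
7^2 ≡ 7^2 = 49 ≡ 49 (mod 893)
7^4 ≡ 49^2 = 2401 ≡ 615 (mod 893)
7^8 ≡ 615^2 = 378225 ≡ 486 (mod 893)
7^16 ≡ 486^2 = 236196 ≡ 444 (mod 893)
7^32 ≡ 444^2 = 197136 ≡ 676 (mod 893)
7^64 ≡ 676^2 = 456976 ≡ 653 (mod 893)
7^128 ≡ 653^2 = 426409 ≡ 448 (mod 893)
223 = 128 + 64 + 16 + 8 + 4 + 2 + 1 in binary powers of 2.
So 7^223 ≡ 448 · 653 · 444 · 486 · 615 · 49 · 7 ≡ 444 (mod 893).
Squaring chain: 444 → 676; never reaches −1, so base 7 is a Miller–Rabin witness that 893 is composite.

444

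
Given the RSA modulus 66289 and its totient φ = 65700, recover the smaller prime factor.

φ(n) = (p−1)(q−1) = n − (p+q) + 1, so p + q = 66289 − 65700 + 1 = 590.
p and q are the roots of t² − 590t + 66289 = 0.
Discriminant: 590² − 4·66289 = 348100 − 265156 = 82944; √82944 = 288.
q = (590 − 288)/2 = 151, p = (590 + 288)/2 = 439.
Check: 151 · 439 = 66289.

151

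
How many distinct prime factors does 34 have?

2

34 = 2 · 17
34 = 2 · 17, which has 2 distinct prime factors.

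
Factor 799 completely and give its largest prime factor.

47

799 = 17 · 47
47 is prime.
So 799 = 17 · 47; the largest prime factor is 47.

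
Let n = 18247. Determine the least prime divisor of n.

18247 is odd.
Digit sum 22, not divisible by 3.
Ends in 7: not divisible by 5.
7: 18247 = 7·2606 + 5
11: 18247 = 11·1658 + 9
13: 18247 = 13·1403 + 8
17: 18247 = 17·1073 + 6
19: 18247 = 19·960 + 7
23: 18247 = 23·793 + 8
29: 18247 = 29·629 + 6
31: 18247 = 31·588 + 19
37: 18247 = 37·493 + 6
41: 18247 = 41·445 + 2
43: 18247 = 43·424 + 15
47: 18247 = 47·388 + 11
53: 18247 = 53·344 + 15
59: 18247 = 59·309 + 16
61: 18247 = 61·299 + 8
67: 18247 = 67·272 + 23
71: 18247 = 71·257

71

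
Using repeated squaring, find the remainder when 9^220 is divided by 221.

152

9^1 ≡ 9 (mod 221)
9^2 ≡ 9^2 = 81 ≡ 81 (mod 221)
9^4 ≡ 81^2 = 6561 ≡ 152 (mod 221)
9^8 ≡ 152^2 = 23104 ≡ 120 (mod 221)
9^16 ≡ 120^2 = 14400 ≡ 35 (mod 221)
9^32 ≡ 35^2 = 1225 ≡ 120 (mod 221)
9^64 ≡ 120^2 = 14400 ≡ 35 (mod 221)
9^128 ≡ 35^2 = 1225 ≡ 120 (mod 221)
220 = 128 + 64 + 16 + 8 + 4 in binary powers of 2.
So 9^220 ≡ 120 · 35 · 35 · 120 · 152 ≡ 152 (mod 221).
Since 152 ≠ 1, base 9 is a Fermat witness: 221 is composite.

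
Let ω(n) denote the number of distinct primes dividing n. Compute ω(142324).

5

142324 = 2^2 · 35581
35581 = 7 · 5083
5083 = 13 · 391
391 = 17 · 23
142324 = 2^2 · 7 · 13 · 17 · 23, which has 5 distinct prime factors.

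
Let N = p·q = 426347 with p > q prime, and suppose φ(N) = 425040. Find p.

691

φ(n) = (p−1)(q−1) = n − (p+q) + 1, so p + q = 426347 − 425040 + 1 = 1308.
p and q are the roots of t² − 1308t + 426347 = 0.
Discriminant: 1308² − 4·426347 = 1710864 − 1705388 = 5476; √5476 = 74.
q = (1308 − 74)/2 = 617, p = (1308 + 74)/2 = 691.
Check: 617 · 691 = 426347.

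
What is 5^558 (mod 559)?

428

5^1 ≡ 5 (mod 559)
5^2 ≡ 5^2 = 25 ≡ 25 (mod 559)
5^4 ≡ 25^2 = 625 ≡ 66 (mod 559)
5^8 ≡ 66^2 = 4356 ≡ 443 (mod 559)
5^16 ≡ 443^2 = 196249 ≡ 40 (mod 559)
5^32 ≡ 40^2 = 1600 ≡ 482 (mod 559)
5^64 ≡ 482^2 = 232324 ≡ 339 (mod 559)
5^128 ≡ 339^2 = 114921 ≡ 326 (mod 559)
5^256 ≡ 326^2 = 106276 ≡ 66 (mod 559)
5^512 ≡ 66^2 = 4356 ≡ 443 (mod 559)
558 = 512 + 32 + 8 + 4 + 2 in binary powers of 2.
So 5^558 ≡ 443 · 482 · 443 · 66 · 25 ≡ 428 (mod 559).
Since 428 ≠ 1, base 5 is a Fermat witness: 559 is composite.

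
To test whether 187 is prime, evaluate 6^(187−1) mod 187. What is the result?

6^1 ≡ 6 (mod 187)
6^2 ≡ 6^2 = 36 ≡ 36 (mod 187)
6^4 ≡ 36^2 = 1296 ≡ 174 (mod 187)
6^8 ≡ 174^2 = 30276 ≡ 169 (mod 187)
6^16 ≡ 169^2 = 28561 ≡ 137 (mod 187)
6^32 ≡ 137^2 = 18769 ≡ 69 (mod 187)
6^64 ≡ 69^2 = 4761 ≡ 86 (mod 187)
6^128 ≡ 86^2 = 7396 ≡ 103 (mod 187)
186 = 128 + 32 + 16 + 8 + 2 in binary powers of 2.
So 6^186 ≡ 103 · 69 · 137 · 169 · 36 ≡ 49 (mod 187).
Since 49 ≠ 1, base 6 is a Fermat witness: 187 is composite.

49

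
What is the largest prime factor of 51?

51 = 3 · 17
17 is prime.
So 51 = 3 · 17; the largest prime factor is 17.

17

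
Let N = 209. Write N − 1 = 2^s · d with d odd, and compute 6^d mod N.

209 − 1 = 208 = 2^4 · 13, so d = 13.
6^1 ≡ 6 (mod 209)
6^2 ≡ 6^2 = 36 ≡ 36 (mod 209)
6^4 ≡ 36^2 = 1296 ≡ 42 (mod 209)
6^8 ≡ 42^2 = 1764 ≡ 92 (mod 209)
13 = 8 + 4 + 1 in binary powers of 2.
So 6^13 ≡ 92 · 42 · 6 ≡ 194 (mod 209).
Squaring chain: 194 → 16 → 47 → 119; never reaches −1, so base 6 is a Miller–Rabin witness that 209 is composite.

194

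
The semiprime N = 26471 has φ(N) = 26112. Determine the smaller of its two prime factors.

103

φ(n) = (p−1)(q−1) = n − (p+q) + 1, so p + q = 26471 − 26112 + 1 = 360.
p and q are the roots of t² − 360t + 26471 = 0.
Discriminant: 360² − 4·26471 = 129600 − 105884 = 23716; √23716 = 154.
q = (360 − 154)/2 = 103, p = (360 + 154)/2 = 257.
Check: 103 · 257 = 26471.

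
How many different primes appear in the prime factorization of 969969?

6

969969 = 3 · 323323
323323 = 7 · 46189
46189 = 11 · 4199
4199 = 13 · 323
323 = 17 · 19
969969 = 3 · 7 · 11 · 13 · 17 · 19, which has 6 distinct prime factors.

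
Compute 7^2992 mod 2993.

7^1 ≡ 7 (mod 2993)
7^2 ≡ 7^2 = 49 ≡ 49 (mod 2993)
7^4 ≡ 49^2 = 2401 ≡ 2401 (mod 2993)
7^8 ≡ 2401^2 = 5764801 ≡ 283 (mod 2993)
7^16 ≡ 283^2 = 80089 ≡ 2271 (mod 2993)
7^32 ≡ 2271^2 = 5157441 ≡ 502 (mod 2993)
7^64 ≡ 502^2 = 252004 ≡ 592 (mod 2993)
7^128 ≡ 592^2 = 350464 ≡ 283 (mod 2993)
7^256 ≡ 283^2 = 80089 ≡ 2271 (mod 2993)
7^512 ≡ 2271^2 = 5157441 ≡ 502 (mod 2993)
7^1024 ≡ 502^2 = 252004 ≡ 592 (mod 2993)
7^2048 ≡ 592^2 = 350464 ≡ 283 (mod 2993)
2992 = 2048 + 512 + 256 + 128 + 32 + 16 in binary powers of 2.
So 7^2992 ≡ 283 · 502 · 2271 · 283 · 502 · 2271 ≡ 1322 (mod 2993).
Since 1322 ≠ 1, base 7 is a Fermat witness: 2993 is composite.

1322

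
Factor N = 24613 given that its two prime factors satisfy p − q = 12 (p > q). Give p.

Since p = q + 12, we have 24613 = q(q + 12), so q² + 12q − 24613 = 0.
Discriminant: 12² + 4·24613 = 144 + 98452 = 98596; √98596 = 314.
q = (−12 + 314)/2 = 151, and p = q + 12 = 163.
Check: 151 · 163 = 24613.

163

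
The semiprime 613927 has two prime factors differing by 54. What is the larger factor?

Since p = q + 54, we have 613927 = q(q + 54), so q² + 54q − 613927 = 0.
Discriminant: 54² + 4·613927 = 2916 + 2455708 = 2458624; √2458624 = 1568.
q = (−54 + 1568)/2 = 757, and p = q + 54 = 811.
Check: 757 · 811 = 613927.

811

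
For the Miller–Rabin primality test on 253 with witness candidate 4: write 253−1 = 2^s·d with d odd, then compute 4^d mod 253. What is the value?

9

253 − 1 = 252 = 2^2 · 63, so d = 63.
4^1 ≡ 4 (mod 253)
4^2 ≡ 4^2 = 16 ≡ 16 (mod 253)
4^4 ≡ 16^2 = 256 ≡ 3 (mod 253)
4^8 ≡ 3^2 = 9 ≡ 9 (mod 253)
4^16 ≡ 9^2 = 81 ≡ 81 (mod 253)
4^32 ≡ 81^2 = 6561 ≡ 236 (mod 253)
63 = 32 + 16 + 8 + 4 + 2 + 1 in binary powers of 2.
So 4^63 ≡ 236 · 81 · 9 · 3 · 16 · 4 ≡ 9 (mod 253).
Squaring chain: 9 → 81; never reaches −1, so base 4 is a Miller–Rabin witness that 253 is composite.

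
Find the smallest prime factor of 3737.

37

3737 is odd.
Digit sum 20, not divisible by 3.
Ends in 7: not divisible by 5.
7: 3737 = 7·533 + 6
11: 3737 = 11·339 + 8
13: 3737 = 13·287 + 6
17: 3737 = 17·219 + 14
19: 3737 = 19·196 + 13
23: 3737 = 23·162 + 11
29: 3737 = 29·128 + 25
31: 3737 = 31·120 + 17
37: 3737 = 37·101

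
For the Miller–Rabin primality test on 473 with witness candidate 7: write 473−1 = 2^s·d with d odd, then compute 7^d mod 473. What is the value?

473 − 1 = 472 = 2^3 · 59, so d = 59.
7^1 ≡ 7 (mod 473)
7^2 ≡ 7^2 = 49 ≡ 49 (mod 473)
7^4 ≡ 49^2 = 2401 ≡ 36 (mod 473)
7^8 ≡ 36^2 = 1296 ≡ 350 (mod 473)
7^16 ≡ 350^2 = 122500 ≡ 466 (mod 473)
7^32 ≡ 466^2 = 217156 ≡ 49 (mod 473)
59 = 32 + 16 + 8 + 2 + 1 in binary powers of 2.
So 7^59 ≡ 49 · 466 · 350 · 49 · 7 ≡ 338 (mod 473).
Squaring chain: 338 → 251 → 92; never reaches −1, so base 7 is a Miller–Rabin witness that 473 is composite.

338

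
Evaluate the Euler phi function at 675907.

Factor: 675907 = 47 · 73 · 197.
φ(675907) = (47−1) · (73−1) · (197−1) = 46 · 72 · 196 = 649152.

649152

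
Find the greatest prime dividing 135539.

135539 = 23 · 5893
5893 = 71 · 83
83 is prime.
So 135539 = 23 · 71 · 83; the largest prime factor is 83.

83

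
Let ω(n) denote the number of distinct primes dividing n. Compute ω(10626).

10626 = 2 · 5313
5313 = 3 · 1771
1771 = 7 · 253
253 = 11 · 23
10626 = 2 · 3 · 7 · 11 · 23, which has 5 distinct prime factors.

5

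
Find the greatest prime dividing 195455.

97

195455 = 5 · 39091
39091 = 13 · 3007
3007 = 31 · 97
97 is prime.
So 195455 = 5 · 13 · 31 · 97; the largest prime factor is 97.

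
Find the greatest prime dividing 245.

7

245 = 5 · 49
49 = 7 · 7
7 = 7 · 1
So 245 = 5 · 7^2; the largest prime factor is 7.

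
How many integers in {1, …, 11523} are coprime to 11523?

7304

Factor: 11523 = 3 · 23 · 167.
φ(11523) = (3−1) · (23−1) · (167−1) = 2 · 22 · 166 = 7304.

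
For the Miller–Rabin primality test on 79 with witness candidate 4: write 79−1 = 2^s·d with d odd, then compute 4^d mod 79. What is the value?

1

79 − 1 = 78 = 2^1 · 39, so d = 39.
4^1 ≡ 4 (mod 79)
4^2 ≡ 4^2 = 16 ≡ 16 (mod 79)
4^4 ≡ 16^2 = 256 ≡ 19 (mod 79)
4^8 ≡ 19^2 = 361 ≡ 45 (mod 79)
4^16 ≡ 45^2 = 2025 ≡ 50 (mod 79)
4^32 ≡ 50^2 = 2500 ≡ 51 (mod 79)
39 = 32 + 4 + 2 + 1 in binary powers of 2.
So 4^39 ≡ 51 · 19 · 16 · 4 ≡ 1 (mod 79).
Since 4^d ≡ 1 (mod 79), base 4 does not prove 79 composite.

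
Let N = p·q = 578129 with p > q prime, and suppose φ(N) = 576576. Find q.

617

φ(n) = (p−1)(q−1) = n − (p+q) + 1, so p + q = 578129 − 576576 + 1 = 1554.
p and q are the roots of t² − 1554t + 578129 = 0.
Discriminant: 1554² − 4·578129 = 2414916 − 2312516 = 102400; √102400 = 320.
q = (1554 − 320)/2 = 617, p = (1554 + 320)/2 = 937.
Check: 617 · 937 = 578129.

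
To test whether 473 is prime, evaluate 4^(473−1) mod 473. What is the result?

4^1 ≡ 4 (mod 473)
4^2 ≡ 4^2 = 16 ≡ 16 (mod 473)
4^4 ≡ 16^2 = 256 ≡ 256 (mod 473)
4^8 ≡ 256^2 = 65536 ≡ 262 (mod 473)
4^16 ≡ 262^2 = 68644 ≡ 59 (mod 473)
4^32 ≡ 59^2 = 3481 ≡ 170 (mod 473)
4^64 ≡ 170^2 = 28900 ≡ 47 (mod 473)
4^128 ≡ 47^2 = 2209 ≡ 317 (mod 473)
4^256 ≡ 317^2 = 100489 ≡ 213 (mod 473)
472 = 256 + 128 + 64 + 16 + 8 in binary powers of 2.
So 4^472 ≡ 213 · 317 · 47 · 59 · 262 ≡ 236 (mod 473).
Since 236 ≠ 1, base 4 is a Fermat witness: 473 is composite.

236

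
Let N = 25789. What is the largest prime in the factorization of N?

25789 = 17 · 1517
1517 = 37 · 41
41 is prime.
So 25789 = 17 · 37 · 41; the largest prime factor is 41.

41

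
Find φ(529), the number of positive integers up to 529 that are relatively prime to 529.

Factor: 529 = 23^2.
φ(529) = 23^1·(23−1) = 506.

506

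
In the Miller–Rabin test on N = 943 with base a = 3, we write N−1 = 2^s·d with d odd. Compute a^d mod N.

943 − 1 = 942 = 2^1 · 471, so d = 471.
3^1 ≡ 3 (mod 943)
3^2 ≡ 3^2 = 9 ≡ 9 (mod 943)
3^4 ≡ 9^2 = 81 ≡ 81 (mod 943)
3^8 ≡ 81^2 = 6561 ≡ 903 (mod 943)
3^16 ≡ 903^2 = 815409 ≡ 657 (mod 943)
3^32 ≡ 657^2 = 431649 ≡ 698 (mod 943)
3^64 ≡ 698^2 = 487204 ≡ 616 (mod 943)
3^128 ≡ 616^2 = 379456 ≡ 370 (mod 943)
3^256 ≡ 370^2 = 136900 ≡ 165 (mod 943)
471 = 256 + 128 + 64 + 16 + 4 + 2 + 1 in binary powers of 2.
So 3^471 ≡ 165 · 370 · 616 · 657 · 81 · 9 · 3 ≡ 547 (mod 943).
Squaring chain: 547; never reaches −1, so base 3 is a Miller–Rabin witness that 943 is composite.

547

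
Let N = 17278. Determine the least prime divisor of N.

17278 is even: 2 divides it.

2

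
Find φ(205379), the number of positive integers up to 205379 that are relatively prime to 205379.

Factor: 205379 = 59^3.
φ(205379) = 59^2·(59−1) = 201898.

201898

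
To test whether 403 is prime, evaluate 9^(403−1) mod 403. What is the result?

9^1 ≡ 9 (mod 403)
9^2 ≡ 9^2 = 81 ≡ 81 (mod 403)
9^4 ≡ 81^2 = 6561 ≡ 113 (mod 403)
9^8 ≡ 113^2 = 12769 ≡ 276 (mod 403)
9^16 ≡ 276^2 = 76176 ≡ 9 (mod 403)
9^32 ≡ 9^2 = 81 ≡ 81 (mod 403)
9^64 ≡ 81^2 = 6561 ≡ 113 (mod 403)
9^128 ≡ 113^2 = 12769 ≡ 276 (mod 403)
9^256 ≡ 276^2 = 76176 ≡ 9 (mod 403)
402 = 256 + 128 + 16 + 2 in binary powers of 2.
So 9^402 ≡ 9 · 276 · 9 · 81 ≡ 157 (mod 403).
Since 157 ≠ 1, base 9 is a Fermat witness: 403 is composite.

157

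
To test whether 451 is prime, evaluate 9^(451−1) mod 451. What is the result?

122

9^1 ≡ 9 (mod 451)
9^2 ≡ 9^2 = 81 ≡ 81 (mod 451)
9^4 ≡ 81^2 = 6561 ≡ 247 (mod 451)
9^8 ≡ 247^2 = 61009 ≡ 124 (mod 451)
9^16 ≡ 124^2 = 15376 ≡ 42 (mod 451)
9^32 ≡ 42^2 = 1764 ≡ 411 (mod 451)
9^64 ≡ 411^2 = 168921 ≡ 247 (mod 451)
9^128 ≡ 247^2 = 61009 ≡ 124 (mod 451)
9^256 ≡ 124^2 = 15376 ≡ 42 (mod 451)
450 = 256 + 128 + 64 + 2 in binary powers of 2.
So 9^450 ≡ 42 · 124 · 247 · 81 ≡ 122 (mod 451).
Since 122 ≠ 1, base 9 is a Fermat witness: 451 is composite.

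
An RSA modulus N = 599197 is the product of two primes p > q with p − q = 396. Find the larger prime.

997

Since p = q + 396, we have 599197 = q(q + 396), so q² + 396q − 599197 = 0.
Discriminant: 396² + 4·599197 = 156816 + 2396788 = 2553604; √2553604 = 1598.
q = (−396 + 1598)/2 = 601, and p = q + 396 = 997.
Check: 601 · 997 = 599197.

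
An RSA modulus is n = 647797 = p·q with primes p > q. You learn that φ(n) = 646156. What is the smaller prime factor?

φ(n) = (p−1)(q−1) = n − (p+q) + 1, so p + q = 647797 − 646156 + 1 = 1642.
p and q are the roots of t² − 1642t + 647797 = 0.
Discriminant: 1642² − 4·647797 = 2696164 − 2591188 = 104976; √104976 = 324.
q = (1642 − 324)/2 = 659, p = (1642 + 324)/2 = 983.
Check: 659 · 983 = 647797.

659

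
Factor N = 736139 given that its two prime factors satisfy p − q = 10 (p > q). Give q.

Since p = q + 10, we have 736139 = q(q + 10), so q² + 10q − 736139 = 0.
Discriminant: 10² + 4·736139 = 100 + 2944556 = 2944656; √2944656 = 1716.
q = (−10 + 1716)/2 = 853, and p = q + 10 = 863.
Check: 853 · 863 = 736139.

853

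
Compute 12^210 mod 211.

12^1 ≡ 12 (mod 211)
12^2 ≡ 12^2 = 144 ≡ 144 (mod 211)
12^4 ≡ 144^2 = 20736 ≡ 58 (mod 211)
12^8 ≡ 58^2 = 3364 ≡ 199 (mod 211)
12^16 ≡ 199^2 = 39601 ≡ 144 (mod 211)
12^32 ≡ 144^2 = 20736 ≡ 58 (mod 211)
12^64 ≡ 58^2 = 3364 ≡ 199 (mod 211)
12^128 ≡ 199^2 = 39601 ≡ 144 (mod 211)
210 = 128 + 64 + 16 + 2 in binary powers of 2.
So 12^210 ≡ 144 · 199 · 144 · 144 ≡ 1 (mod 211).
Since the result is 1, base 12 gives no evidence that 211 is composite.

1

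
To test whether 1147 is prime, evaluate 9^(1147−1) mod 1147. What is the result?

9^1 ≡ 9 (mod 1147)
9^2 ≡ 9^2 = 81 ≡ 81 (mod 1147)
9^4 ≡ 81^2 = 6561 ≡ 826 (mod 1147)
9^8 ≡ 826^2 = 682276 ≡ 958 (mod 1147)
9^16 ≡ 958^2 = 917764 ≡ 164 (mod 1147)
9^32 ≡ 164^2 = 26896 ≡ 515 (mod 1147)
9^64 ≡ 515^2 = 265225 ≡ 268 (mod 1147)
9^128 ≡ 268^2 = 71824 ≡ 710 (mod 1147)
9^256 ≡ 710^2 = 504100 ≡ 567 (mod 1147)
9^512 ≡ 567^2 = 321489 ≡ 329 (mod 1147)
9^1024 ≡ 329^2 = 108241 ≡ 423 (mod 1147)
1146 = 1024 + 64 + 32 + 16 + 8 + 2 in binary powers of 2.
So 9^1146 ≡ 423 · 268 · 515 · 164 · 958 · 81 ≡ 1062 (mod 1147).
Since 1062 ≠ 1, base 9 is a Fermat witness: 1147 is composite.

1062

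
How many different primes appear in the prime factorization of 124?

2

124 = 2^2 · 31
124 = 2^2 · 31, which has 2 distinct prime factors.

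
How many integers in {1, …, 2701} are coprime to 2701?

2592

Factor: 2701 = 37 · 73.
φ(2701) = (37−1) · (73−1) = 36 · 72 = 2592.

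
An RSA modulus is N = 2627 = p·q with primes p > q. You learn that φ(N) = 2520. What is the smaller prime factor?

37

φ(n) = (p−1)(q−1) = n − (p+q) + 1, so p + q = 2627 − 2520 + 1 = 108.
p and q are the roots of t² − 108t + 2627 = 0.
Discriminant: 108² − 4·2627 = 11664 − 10508 = 1156; √1156 = 34.
q = (108 − 34)/2 = 37, p = (108 + 34)/2 = 71.
Check: 37 · 71 = 2627.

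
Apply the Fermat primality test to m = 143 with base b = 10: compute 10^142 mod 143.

10^1 ≡ 10 (mod 143)
10^2 ≡ 10^2 = 100 ≡ 100 (mod 143)
10^4 ≡ 100^2 = 10000 ≡ 133 (mod 143)
10^8 ≡ 133^2 = 17689 ≡ 100 (mod 143)
10^16 ≡ 100^2 = 10000 ≡ 133 (mod 143)
10^32 ≡ 133^2 = 17689 ≡ 100 (mod 143)
10^64 ≡ 100^2 = 10000 ≡ 133 (mod 143)
10^128 ≡ 133^2 = 17689 ≡ 100 (mod 143)
142 = 128 + 8 + 4 + 2 in binary powers of 2.
So 10^142 ≡ 100 · 100 · 133 · 100 ≡ 133 (mod 143).
Since 133 ≠ 1, base 10 is a Fermat witness: 143 is composite.

133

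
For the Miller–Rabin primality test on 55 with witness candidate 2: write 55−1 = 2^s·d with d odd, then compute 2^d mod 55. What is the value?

18

55 − 1 = 54 = 2^1 · 27, so d = 27.
2^1 ≡ 2 (mod 55)
2^2 ≡ 2^2 = 4 ≡ 4 (mod 55)
2^4 ≡ 4^2 = 16 ≡ 16 (mod 55)
2^8 ≡ 16^2 = 256 ≡ 36 (mod 55)
2^16 ≡ 36^2 = 1296 ≡ 31 (mod 55)
27 = 16 + 8 + 2 + 1 in binary powers of 2.
So 2^27 ≡ 31 · 36 · 4 · 2 ≡ 18 (mod 55).
Squaring chain: 18; never reaches −1, so base 2 is a Miller–Rabin witness that 55 is composite.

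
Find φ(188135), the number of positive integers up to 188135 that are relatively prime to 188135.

148960

Factor: 188135 = 5 · 191 · 197.
φ(188135) = (5−1) · (191−1) · (197−1) = 4 · 190 · 196 = 148960.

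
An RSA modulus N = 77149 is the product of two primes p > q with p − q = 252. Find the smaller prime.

179

Since p = q + 252, we have 77149 = q(q + 252), so q² + 252q − 77149 = 0.
Discriminant: 252² + 4·77149 = 63504 + 308596 = 372100; √372100 = 610.
q = (−252 + 610)/2 = 179, and p = q + 252 = 431.
Check: 179 · 431 = 77149.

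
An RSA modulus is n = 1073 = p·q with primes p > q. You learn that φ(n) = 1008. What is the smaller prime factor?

φ(n) = (p−1)(q−1) = n − (p+q) + 1, so p + q = 1073 − 1008 + 1 = 66.
p and q are the roots of t² − 66t + 1073 = 0.
Discriminant: 66² − 4·1073 = 4356 − 4292 = 64; √64 = 8.
q = (66 − 8)/2 = 29, p = (66 + 8)/2 = 37.
Check: 29 · 37 = 1073.

29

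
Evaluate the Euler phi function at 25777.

Factor: 25777 = 149 · 173.
φ(25777) = (149−1) · (173−1) = 148 · 172 = 25456.

25456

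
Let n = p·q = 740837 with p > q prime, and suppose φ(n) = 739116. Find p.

883

φ(n) = (p−1)(q−1) = n − (p+q) + 1, so p + q = 740837 − 739116 + 1 = 1722.
p and q are the roots of t² − 1722t + 740837 = 0.
Discriminant: 1722² − 4·740837 = 2965284 − 2963348 = 1936; √1936 = 44.
q = (1722 − 44)/2 = 839, p = (1722 + 44)/2 = 883.
Check: 839 · 883 = 740837.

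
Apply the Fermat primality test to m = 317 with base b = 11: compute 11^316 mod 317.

11^1 ≡ 11 (mod 317)
11^2 ≡ 11^2 = 121 ≡ 121 (mod 317)
11^4 ≡ 121^2 = 14641 ≡ 59 (mod 317)
11^8 ≡ 59^2 = 3481 ≡ 311 (mod 317)
11^16 ≡ 311^2 = 96721 ≡ 36 (mod 317)
11^32 ≡ 36^2 = 1296 ≡ 28 (mod 317)
11^64 ≡ 28^2 = 784 ≡ 150 (mod 317)
11^128 ≡ 150^2 = 22500 ≡ 310 (mod 317)
11^256 ≡ 310^2 = 96100 ≡ 49 (mod 317)
316 = 256 + 32 + 16 + 8 + 4 in binary powers of 2.
So 11^316 ≡ 49 · 28 · 36 · 311 · 59 ≡ 1 (mod 317).
Since the result is 1, base 11 gives no evidence that 317 is composite.

1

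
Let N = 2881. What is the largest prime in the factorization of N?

67

2881 = 43 · 67
67 is prime.
So 2881 = 43 · 67; the largest prime factor is 67.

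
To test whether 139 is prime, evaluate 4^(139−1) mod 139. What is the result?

1

4^1 ≡ 4 (mod 139)
4^2 ≡ 4^2 = 16 ≡ 16 (mod 139)
4^4 ≡ 16^2 = 256 ≡ 117 (mod 139)
4^8 ≡ 117^2 = 13689 ≡ 67 (mod 139)
4^16 ≡ 67^2 = 4489 ≡ 41 (mod 139)
4^32 ≡ 41^2 = 1681 ≡ 13 (mod 139)
4^64 ≡ 13^2 = 169 ≡ 30 (mod 139)
4^128 ≡ 30^2 = 900 ≡ 66 (mod 139)
138 = 128 + 8 + 2 in binary powers of 2.
So 4^138 ≡ 66 · 67 · 16 ≡ 1 (mod 139).
Since the result is 1, base 4 gives no evidence that 139 is composite.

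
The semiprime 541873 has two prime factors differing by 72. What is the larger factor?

Since p = q + 72, we have 541873 = q(q + 72), so q² + 72q − 541873 = 0.
Discriminant: 72² + 4·541873 = 5184 + 2167492 = 2172676; √2172676 = 1474.
q = (−72 + 1474)/2 = 701, and p = q + 72 = 773.
Check: 701 · 773 = 541873.

773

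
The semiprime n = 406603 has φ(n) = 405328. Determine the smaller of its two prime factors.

617

φ(n) = (p−1)(q−1) = n − (p+q) + 1, so p + q = 406603 − 405328 + 1 = 1276.
p and q are the roots of t² − 1276t + 406603 = 0.
Discriminant: 1276² − 4·406603 = 1628176 − 1626412 = 1764; √1764 = 42.
q = (1276 − 42)/2 = 617, p = (1276 + 42)/2 = 659.
Check: 617 · 659 = 406603.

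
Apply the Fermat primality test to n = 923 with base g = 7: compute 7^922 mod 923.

7^1 ≡ 7 (mod 923)
7^2 ≡ 7^2 = 49 ≡ 49 (mod 923)
7^4 ≡ 49^2 = 2401 ≡ 555 (mod 923)
7^8 ≡ 555^2 = 308025 ≡ 666 (mod 923)
7^16 ≡ 666^2 = 443556 ≡ 516 (mod 923)
7^32 ≡ 516^2 = 266256 ≡ 432 (mod 923)
7^64 ≡ 432^2 = 186624 ≡ 178 (mod 923)
7^128 ≡ 178^2 = 31684 ≡ 302 (mod 923)
7^256 ≡ 302^2 = 91204 ≡ 750 (mod 923)
7^512 ≡ 750^2 = 562500 ≡ 393 (mod 923)
922 = 512 + 256 + 128 + 16 + 8 + 2 in binary powers of 2.
So 7^922 ≡ 393 · 750 · 302 · 516 · 666 · 49 ≡ 4 (mod 923).
Since 4 ≠ 1, base 7 is a Fermat witness: 923 is composite.

4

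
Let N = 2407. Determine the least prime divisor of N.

29

2407 is odd.
Digit sum 13, not divisible by 3.
Ends in 7: not divisible by 5.
7: 2407 = 7·343 + 6
11: 2407 = 11·218 + 9
13: 2407 = 13·185 + 2
17: 2407 = 17·141 + 10
19: 2407 = 19·126 + 13
23: 2407 = 23·104 + 15
29: 2407 = 29·83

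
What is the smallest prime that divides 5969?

47

5969 is odd.
Digit sum 29, not divisible by 3.
Ends in 9: not divisible by 5.
7: 5969 = 7·852 + 5
11: 5969 = 11·542 + 7
13: 5969 = 13·459 + 2
17: 5969 = 17·351 + 2
19: 5969 = 19·314 + 3
23: 5969 = 23·259 + 12
29: 5969 = 29·205 + 24
31: 5969 = 31·192 + 17
37: 5969 = 37·161 + 12
41: 5969 = 41·145 + 24
43: 5969 = 43·138 + 35
47: 5969 = 47·127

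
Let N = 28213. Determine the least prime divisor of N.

28213 is odd.
Digit sum 16, not divisible by 3.
Ends in 3: not divisible by 5.
7: 28213 = 7·4030 + 3
11: 28213 = 11·2564 + 9
13: 28213 = 13·2170 + 3
17: 28213 = 17·1659 + 10
19: 28213 = 19·1484 + 17
23: 28213 = 23·1226 + 15
29: 28213 = 29·972 + 25
31: 28213 = 31·910 + 3
37: 28213 = 37·762 + 19
41: 28213 = 41·688 + 5
43: 28213 = 43·656 + 5
47: 28213 = 47·600 + 13
53: 28213 = 53·532 + 17
59: 28213 = 59·478 + 11
61: 28213 = 61·462 + 31
67: 28213 = 67·421 + 6
71: 28213 = 71·397 + 26
73: 28213 = 73·386 + 35
79: 28213 = 79·357 + 10
83: 28213 = 83·339 + 76
89: 28213 = 89·317

89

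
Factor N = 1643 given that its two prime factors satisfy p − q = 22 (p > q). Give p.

Since p = q + 22, we have 1643 = q(q + 22), so q² + 22q − 1643 = 0.
Discriminant: 22² + 4·1643 = 484 + 6572 = 7056; √7056 = 84.
q = (−22 + 84)/2 = 31, and p = q + 22 = 53.
Check: 31 · 53 = 1643.

53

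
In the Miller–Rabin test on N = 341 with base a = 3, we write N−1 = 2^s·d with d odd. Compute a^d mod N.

254

341 − 1 = 340 = 2^2 · 85, so d = 85.
3^1 ≡ 3 (mod 341)
3^2 ≡ 3^2 = 9 ≡ 9 (mod 341)
3^4 ≡ 9^2 = 81 ≡ 81 (mod 341)
3^8 ≡ 81^2 = 6561 ≡ 82 (mod 341)
3^16 ≡ 82^2 = 6724 ≡ 245 (mod 341)
3^32 ≡ 245^2 = 60025 ≡ 9 (mod 341)
3^64 ≡ 9^2 = 81 ≡ 81 (mod 341)
85 = 64 + 16 + 4 + 1 in binary powers of 2.
So 3^85 ≡ 81 · 245 · 81 · 3 ≡ 254 (mod 341).
Squaring chain: 254 → 67; never reaches −1, so base 3 is a Miller–Rabin witness that 341 is composite.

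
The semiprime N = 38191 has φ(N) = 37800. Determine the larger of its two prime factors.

φ(n) = (p−1)(q−1) = n − (p+q) + 1, so p + q = 38191 − 37800 + 1 = 392.
p and q are the roots of t² − 392t + 38191 = 0.
Discriminant: 392² − 4·38191 = 153664 − 152764 = 900; √900 = 30.
q = (392 − 30)/2 = 181, p = (392 + 30)/2 = 211.
Check: 181 · 211 = 38191.

211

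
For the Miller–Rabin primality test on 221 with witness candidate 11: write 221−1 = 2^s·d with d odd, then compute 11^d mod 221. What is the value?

54

221 − 1 = 220 = 2^2 · 55, so d = 55.
11^1 ≡ 11 (mod 221)
11^2 ≡ 11^2 = 121 ≡ 121 (mod 221)
11^4 ≡ 121^2 = 14641 ≡ 55 (mod 221)
11^8 ≡ 55^2 = 3025 ≡ 152 (mod 221)
11^16 ≡ 152^2 = 23104 ≡ 120 (mod 221)
11^32 ≡ 120^2 = 14400 ≡ 35 (mod 221)
55 = 32 + 16 + 4 + 2 + 1 in binary powers of 2.
So 11^55 ≡ 35 · 120 · 55 · 121 · 11 ≡ 54 (mod 221).
Squaring chain: 54 → 43; never reaches −1, so base 11 is a Miller–Rabin witness that 221 is composite.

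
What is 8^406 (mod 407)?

8^1 ≡ 8 (mod 407)
8^2 ≡ 8^2 = 64 ≡ 64 (mod 407)
8^4 ≡ 64^2 = 4096 ≡ 26 (mod 407)
8^8 ≡ 26^2 = 676 ≡ 269 (mod 407)
8^16 ≡ 269^2 = 72361 ≡ 322 (mod 407)
8^32 ≡ 322^2 = 103684 ≡ 306 (mod 407)
8^64 ≡ 306^2 = 93636 ≡ 26 (mod 407)
8^128 ≡ 26^2 = 676 ≡ 269 (mod 407)
8^256 ≡ 269^2 = 72361 ≡ 322 (mod 407)
406 = 256 + 128 + 16 + 4 + 2 in binary powers of 2.
So 8^406 ≡ 322 · 269 · 322 · 26 · 64 ≡ 344 (mod 407).
Since 344 ≠ 1, base 8 is a Fermat witness: 407 is composite.

344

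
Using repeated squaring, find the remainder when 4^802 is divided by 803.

588

4^1 ≡ 4 (mod 803)
4^2 ≡ 4^2 = 16 ≡ 16 (mod 803)
4^4 ≡ 16^2 = 256 ≡ 256 (mod 803)
4^8 ≡ 256^2 = 65536 ≡ 493 (mod 803)
4^16 ≡ 493^2 = 243049 ≡ 543 (mod 803)
4^32 ≡ 543^2 = 294849 ≡ 148 (mod 803)
4^64 ≡ 148^2 = 21904 ≡ 223 (mod 803)
4^128 ≡ 223^2 = 49729 ≡ 746 (mod 803)
4^256 ≡ 746^2 = 556516 ≡ 37 (mod 803)
4^512 ≡ 37^2 = 1369 ≡ 566 (mod 803)
802 = 512 + 256 + 32 + 2 in binary powers of 2.
So 4^802 ≡ 566 · 37 · 148 · 16 ≡ 588 (mod 803).
Since 588 ≠ 1, base 4 is a Fermat witness: 803 is composite.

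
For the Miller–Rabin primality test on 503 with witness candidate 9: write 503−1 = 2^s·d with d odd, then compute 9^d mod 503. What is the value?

503 − 1 = 502 = 2^1 · 251, so d = 251.
9^1 ≡ 9 (mod 503)
9^2 ≡ 9^2 = 81 ≡ 81 (mod 503)
9^4 ≡ 81^2 = 6561 ≡ 22 (mod 503)
9^8 ≡ 22^2 = 484 ≡ 484 (mod 503)
9^16 ≡ 484^2 = 234256 ≡ 361 (mod 503)
9^32 ≡ 361^2 = 130321 ≡ 44 (mod 503)
9^64 ≡ 44^2 = 1936 ≡ 427 (mod 503)
9^128 ≡ 427^2 = 182329 ≡ 243 (mod 503)
251 = 128 + 64 + 32 + 16 + 8 + 2 + 1 in binary powers of 2.
So 9^251 ≡ 243 · 427 · 44 · 361 · 484 · 81 · 9 ≡ 1 (mod 503).
Since 9^d ≡ 1 (mod 503), base 9 does not prove 503 composite.

1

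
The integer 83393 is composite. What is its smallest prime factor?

89

83393 is odd.
Digit sum 26, not divisible by 3.
Ends in 3: not divisible by 5.
7: 83393 = 7·11913 + 2
11: 83393 = 11·7581 + 2
13: 83393 = 13·6414 + 11
17: 83393 = 17·4905 + 8
19: 83393 = 19·4389 + 2
23: 83393 = 23·3625 + 18
29: 83393 = 29·2875 + 18
31: 83393 = 31·2690 + 3
37: 83393 = 37·2253 + 32
41: 83393 = 41·2033 + 40
43: 83393 = 43·1939 + 16
47: 83393 = 47·1774 + 15
53: 83393 = 53·1573 + 24
59: 83393 = 59·1413 + 26
61: 83393 = 61·1367 + 6
67: 83393 = 67·1244 + 45
71: 83393 = 71·1174 + 39
73: 83393 = 73·1142 + 27
79: 83393 = 79·1055 + 48
83: 83393 = 83·1004 + 61
89: 83393 = 89·937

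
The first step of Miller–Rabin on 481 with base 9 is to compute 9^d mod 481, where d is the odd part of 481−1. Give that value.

481 − 1 = 480 = 2^5 · 15, so d = 15.
9^1 ≡ 9 (mod 481)
9^2 ≡ 9^2 = 81 ≡ 81 (mod 481)
9^4 ≡ 81^2 = 6561 ≡ 308 (mod 481)
9^8 ≡ 308^2 = 94864 ≡ 107 (mod 481)
15 = 8 + 4 + 2 + 1 in binary powers of 2.
So 9^15 ≡ 107 · 308 · 81 · 9 ≡ 417 (mod 481).
Squaring chain: 417 → 248 → 417 → 248 → 417; never reaches −1, so base 9 is a Miller–Rabin witness that 481 is composite.

417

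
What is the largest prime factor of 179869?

179869 = 43 · 4183
4183 = 47 · 89
89 is prime.
So 179869 = 43 · 47 · 89; the largest prime factor is 89.

89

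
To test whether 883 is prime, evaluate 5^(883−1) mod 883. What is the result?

1

5^1 ≡ 5 (mod 883)
5^2 ≡ 5^2 = 25 ≡ 25 (mod 883)
5^4 ≡ 25^2 = 625 ≡ 625 (mod 883)
5^8 ≡ 625^2 = 390625 ≡ 339 (mod 883)
5^16 ≡ 339^2 = 114921 ≡ 131 (mod 883)
5^32 ≡ 131^2 = 17161 ≡ 384 (mod 883)
5^64 ≡ 384^2 = 147456 ≡ 878 (mod 883)
5^128 ≡ 878^2 = 770884 ≡ 25 (mod 883)
5^256 ≡ 25^2 = 625 ≡ 625 (mod 883)
5^512 ≡ 625^2 = 390625 ≡ 339 (mod 883)
882 = 512 + 256 + 64 + 32 + 16 + 2 in binary powers of 2.
So 5^882 ≡ 339 · 625 · 878 · 384 · 131 · 25 ≡ 1 (mod 883).
Since the result is 1, base 5 gives no evidence that 883 is composite.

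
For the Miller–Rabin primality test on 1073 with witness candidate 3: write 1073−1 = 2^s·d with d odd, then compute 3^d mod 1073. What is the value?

1073 − 1 = 1072 = 2^4 · 67, so d = 67.
3^1 ≡ 3 (mod 1073)
3^2 ≡ 3^2 = 9 ≡ 9 (mod 1073)
3^4 ≡ 9^2 = 81 ≡ 81 (mod 1073)
3^8 ≡ 81^2 = 6561 ≡ 123 (mod 1073)
3^16 ≡ 123^2 = 15129 ≡ 107 (mod 1073)
3^32 ≡ 107^2 = 11449 ≡ 719 (mod 1073)
3^64 ≡ 719^2 = 516961 ≡ 848 (mod 1073)
67 = 64 + 2 + 1 in binary powers of 2.
So 3^67 ≡ 848 · 9 · 3 ≡ 363 (mod 1073).
Squaring chain: 363 → 863 → 107 → 719; never reaches −1, so base 3 is a Miller–Rabin witness that 1073 is composite.

363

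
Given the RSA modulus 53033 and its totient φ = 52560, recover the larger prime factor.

293

φ(n) = (p−1)(q−1) = n − (p+q) + 1, so p + q = 53033 − 52560 + 1 = 474.
p and q are the roots of t² − 474t + 53033 = 0.
Discriminant: 474² − 4·53033 = 224676 − 212132 = 12544; √12544 = 112.
q = (474 − 112)/2 = 181, p = (474 + 112)/2 = 293.
Check: 181 · 293 = 53033.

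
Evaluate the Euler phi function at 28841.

28500

Factor: 28841 = 151 · 191.
φ(28841) = (151−1) · (191−1) = 150 · 190 = 28500.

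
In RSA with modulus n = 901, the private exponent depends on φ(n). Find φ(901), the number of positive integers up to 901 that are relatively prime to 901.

Factor: 901 = 17 · 53.
φ(901) = (17−1) · (53−1) = 16 · 52 = 832.

832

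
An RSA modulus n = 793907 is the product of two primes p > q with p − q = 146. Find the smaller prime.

821

Since p = q + 146, we have 793907 = q(q + 146), so q² + 146q − 793907 = 0.
Discriminant: 146² + 4·793907 = 21316 + 3175628 = 3196944; √3196944 = 1788.
q = (−146 + 1788)/2 = 821, and p = q + 146 = 967.
Check: 821 · 967 = 793907.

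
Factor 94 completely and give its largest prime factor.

47

94 = 2 · 47
47 is prime.
So 94 = 2 · 47; the largest prime factor is 47.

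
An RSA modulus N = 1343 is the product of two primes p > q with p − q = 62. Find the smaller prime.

Since p = q + 62, we have 1343 = q(q + 62), so q² + 62q − 1343 = 0.
Discriminant: 62² + 4·1343 = 3844 + 5372 = 9216; √9216 = 96.
q = (−62 + 96)/2 = 17, and p = q + 62 = 79.
Check: 17 · 79 = 1343.

17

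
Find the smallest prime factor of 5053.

31

5053 is odd.
Digit sum 13, not divisible by 3.
Ends in 3: not divisible by 5.
7: 5053 = 7·721 + 6
11: 5053 = 11·459 + 4
13: 5053 = 13·388 + 9
17: 5053 = 17·297 + 4
19: 5053 = 19·265 + 18
23: 5053 = 23·219 + 16
29: 5053 = 29·174 + 7
31: 5053 = 31·163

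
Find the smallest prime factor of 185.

185 is odd.
Digit sum 14, not divisible by 3.
Ends in 5: divisible by 5.

5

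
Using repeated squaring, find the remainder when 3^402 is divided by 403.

287

3^1 ≡ 3 (mod 403)
3^2 ≡ 3^2 = 9 ≡ 9 (mod 403)
3^4 ≡ 9^2 = 81 ≡ 81 (mod 403)
3^8 ≡ 81^2 = 6561 ≡ 113 (mod 403)
3^16 ≡ 113^2 = 12769 ≡ 276 (mod 403)
3^32 ≡ 276^2 = 76176 ≡ 9 (mod 403)
3^64 ≡ 9^2 = 81 ≡ 81 (mod 403)
3^128 ≡ 81^2 = 6561 ≡ 113 (mod 403)
3^256 ≡ 113^2 = 12769 ≡ 276 (mod 403)
402 = 256 + 128 + 16 + 2 in binary powers of 2.
So 3^402 ≡ 276 · 113 · 276 · 9 ≡ 287 (mod 403).
Since 287 ≠ 1, base 3 is a Fermat witness: 403 is composite.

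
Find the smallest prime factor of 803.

803 is odd.
Digit sum 11, not divisible by 3.
Ends in 3: not divisible by 5.
7: 803 = 7·114 + 5
11: 803 = 11·73

11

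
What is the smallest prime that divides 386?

2

386 is even: 2 divides it.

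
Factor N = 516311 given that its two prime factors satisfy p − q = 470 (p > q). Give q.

Since p = q + 470, we have 516311 = q(q + 470), so q² + 470q − 516311 = 0.
Discriminant: 470² + 4·516311 = 220900 + 2065244 = 2286144; √2286144 = 1512.
q = (−470 + 1512)/2 = 521, and p = q + 470 = 991.
Check: 521 · 991 = 516311.

521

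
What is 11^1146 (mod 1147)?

593

11^1 ≡ 11 (mod 1147)
11^2 ≡ 11^2 = 121 ≡ 121 (mod 1147)
11^4 ≡ 121^2 = 14641 ≡ 877 (mod 1147)
11^8 ≡ 877^2 = 769129 ≡ 639 (mod 1147)
11^16 ≡ 639^2 = 408321 ≡ 1136 (mod 1147)
11^32 ≡ 1136^2 = 1290496 ≡ 121 (mod 1147)
11^64 ≡ 121^2 = 14641 ≡ 877 (mod 1147)
11^128 ≡ 877^2 = 769129 ≡ 639 (mod 1147)
11^256 ≡ 639^2 = 408321 ≡ 1136 (mod 1147)
11^512 ≡ 1136^2 = 1290496 ≡ 121 (mod 1147)
11^1024 ≡ 121^2 = 14641 ≡ 877 (mod 1147)
1146 = 1024 + 64 + 32 + 16 + 8 + 2 in binary powers of 2.
So 11^1146 ≡ 877 · 877 · 121 · 1136 · 639 · 121 ≡ 593 (mod 1147).
Since 593 ≠ 1, base 11 is a Fermat witness: 1147 is composite.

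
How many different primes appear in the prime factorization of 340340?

6

340340 = 2^2 · 85085
85085 = 5 · 17017
17017 = 7 · 2431
2431 = 11 · 221
221 = 13 · 17
340340 = 2^2 · 5 · 7 · 11 · 13 · 17, which has 6 distinct prime factors.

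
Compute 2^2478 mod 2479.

1935

2^1 ≡ 2 (mod 2479)
2^2 ≡ 2^2 = 4 ≡ 4 (mod 2479)
2^4 ≡ 4^2 = 16 ≡ 16 (mod 2479)
2^8 ≡ 16^2 = 256 ≡ 256 (mod 2479)
2^16 ≡ 256^2 = 65536 ≡ 1082 (mod 2479)
2^32 ≡ 1082^2 = 1170724 ≡ 636 (mod 2479)
2^64 ≡ 636^2 = 404496 ≡ 419 (mod 2479)
2^128 ≡ 419^2 = 175561 ≡ 2031 (mod 2479)
2^256 ≡ 2031^2 = 4124961 ≡ 2384 (mod 2479)
2^512 ≡ 2384^2 = 5683456 ≡ 1588 (mod 2479)
2^1024 ≡ 1588^2 = 2521744 ≡ 601 (mod 2479)
2^2048 ≡ 601^2 = 361201 ≡ 1746 (mod 2479)
2478 = 2048 + 256 + 128 + 32 + 8 + 4 + 2 in binary powers of 2.
So 2^2478 ≡ 1746 · 2384 · 2031 · 636 · 256 · 16 · 4 ≡ 1935 (mod 2479).
Since 1935 ≠ 1, base 2 is a Fermat witness: 2479 is composite.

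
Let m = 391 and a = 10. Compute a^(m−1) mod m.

349

10^1 ≡ 10 (mod 391)
10^2 ≡ 10^2 = 100 ≡ 100 (mod 391)
10^4 ≡ 100^2 = 10000 ≡ 225 (mod 391)
10^8 ≡ 225^2 = 50625 ≡ 186 (mod 391)
10^16 ≡ 186^2 = 34596 ≡ 188 (mod 391)
10^32 ≡ 188^2 = 35344 ≡ 154 (mod 391)
10^64 ≡ 154^2 = 23716 ≡ 256 (mod 391)
10^128 ≡ 256^2 = 65536 ≡ 239 (mod 391)
10^256 ≡ 239^2 = 57121 ≡ 35 (mod 391)
390 = 256 + 128 + 4 + 2 in binary powers of 2.
So 10^390 ≡ 35 · 239 · 225 · 100 ≡ 349 (mod 391).
Since 349 ≠ 1, base 10 is a Fermat witness: 391 is composite.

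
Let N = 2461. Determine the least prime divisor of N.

23

2461 is odd.
Digit sum 13, not divisible by 3.
Ends in 1: not divisible by 5.
7: 2461 = 7·351 + 4
11: 2461 = 11·223 + 8
13: 2461 = 13·189 + 4
17: 2461 = 17·144 + 13
19: 2461 = 19·129 + 10
23: 2461 = 23·107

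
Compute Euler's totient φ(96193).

89040

Factor: 96193 = 29 · 31 · 107.
φ(96193) = (29−1) · (31−1) · (107−1) = 28 · 30 · 106 = 89040.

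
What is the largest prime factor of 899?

31

899 = 29 · 31
31 is prime.
So 899 = 29 · 31; the largest prime factor is 31.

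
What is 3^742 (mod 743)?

3^1 ≡ 3 (mod 743)
3^2 ≡ 3^2 = 9 ≡ 9 (mod 743)
3^4 ≡ 9^2 = 81 ≡ 81 (mod 743)
3^8 ≡ 81^2 = 6561 ≡ 617 (mod 743)
3^16 ≡ 617^2 = 380689 ≡ 273 (mod 743)
3^32 ≡ 273^2 = 74529 ≡ 229 (mod 743)
3^64 ≡ 229^2 = 52441 ≡ 431 (mod 743)
3^128 ≡ 431^2 = 185761 ≡ 11 (mod 743)
3^256 ≡ 11^2 = 121 ≡ 121 (mod 743)
3^512 ≡ 121^2 = 14641 ≡ 524 (mod 743)
742 = 512 + 128 + 64 + 32 + 4 + 2 in binary powers of 2.
So 3^742 ≡ 524 · 11 · 431 · 229 · 81 · 9 ≡ 1 (mod 743).
Since the result is 1, base 3 gives no evidence that 743 is composite.

1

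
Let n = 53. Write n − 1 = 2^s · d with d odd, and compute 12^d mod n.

53 − 1 = 52 = 2^2 · 13, so d = 13.
12^1 ≡ 12 (mod 53)
12^2 ≡ 12^2 = 144 ≡ 38 (mod 53)
12^4 ≡ 38^2 = 1444 ≡ 13 (mod 53)
12^8 ≡ 13^2 = 169 ≡ 10 (mod 53)
13 = 8 + 4 + 1 in binary powers of 2.
So 12^13 ≡ 10 · 13 · 12 ≡ 23 (mod 53).
Squaring chain: 23 → 52; reaches −1, so base 12 does not prove 53 composite.

23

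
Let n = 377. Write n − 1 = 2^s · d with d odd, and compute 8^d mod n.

31

377 − 1 = 376 = 2^3 · 47, so d = 47.
8^1 ≡ 8 (mod 377)
8^2 ≡ 8^2 = 64 ≡ 64 (mod 377)
8^4 ≡ 64^2 = 4096 ≡ 326 (mod 377)
8^8 ≡ 326^2 = 106276 ≡ 339 (mod 377)
8^16 ≡ 339^2 = 114921 ≡ 313 (mod 377)
8^32 ≡ 313^2 = 97969 ≡ 326 (mod 377)
47 = 32 + 8 + 4 + 2 + 1 in binary powers of 2.
So 8^47 ≡ 326 · 339 · 326 · 64 · 8 ≡ 31 (mod 377).
Squaring chain: 31 → 207 → 248; never reaches −1, so base 8 is a Miller–Rabin witness that 377 is composite.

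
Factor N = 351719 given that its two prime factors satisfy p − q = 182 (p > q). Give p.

Since p = q + 182, we have 351719 = q(q + 182), so q² + 182q − 351719 = 0.
Discriminant: 182² + 4·351719 = 33124 + 1406876 = 1440000; √1440000 = 1200.
q = (−182 + 1200)/2 = 509, and p = q + 182 = 691.
Check: 509 · 691 = 351719.

691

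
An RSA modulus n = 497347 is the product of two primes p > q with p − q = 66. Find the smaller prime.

673

Since p = q + 66, we have 497347 = q(q + 66), so q² + 66q − 497347 = 0.
Discriminant: 66² + 4·497347 = 4356 + 1989388 = 1993744; √1993744 = 1412.
q = (−66 + 1412)/2 = 673, and p = q + 66 = 739.
Check: 673 · 739 = 497347.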